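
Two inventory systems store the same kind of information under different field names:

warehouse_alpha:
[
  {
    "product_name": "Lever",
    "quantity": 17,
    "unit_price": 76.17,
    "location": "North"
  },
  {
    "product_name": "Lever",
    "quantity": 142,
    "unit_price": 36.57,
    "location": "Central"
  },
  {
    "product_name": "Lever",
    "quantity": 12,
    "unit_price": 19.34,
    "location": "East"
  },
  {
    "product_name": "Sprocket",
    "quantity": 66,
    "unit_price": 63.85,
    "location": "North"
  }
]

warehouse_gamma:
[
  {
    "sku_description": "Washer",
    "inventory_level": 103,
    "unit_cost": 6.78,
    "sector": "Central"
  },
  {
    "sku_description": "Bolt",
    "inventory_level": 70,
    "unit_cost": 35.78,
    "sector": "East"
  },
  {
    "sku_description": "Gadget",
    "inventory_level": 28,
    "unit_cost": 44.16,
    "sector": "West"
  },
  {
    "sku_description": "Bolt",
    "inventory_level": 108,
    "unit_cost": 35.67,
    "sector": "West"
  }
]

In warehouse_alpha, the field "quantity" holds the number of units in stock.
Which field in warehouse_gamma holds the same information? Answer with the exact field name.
inventory_level

In warehouse_alpha, "quantity" holds the number of units in stock.
The fields in warehouse_gamma are: "sku_description", "inventory_level", "unit_cost", "sector".
"inventory_level" is the match: the name refers to the same concept and its values are whole-number counts (e.g. 103, 70).
The other fields ("sku_description", "unit_cost", "sector") hold different kinds of data.

So "quantity" in warehouse_alpha corresponds to "inventory_level" in warehouse_gamma.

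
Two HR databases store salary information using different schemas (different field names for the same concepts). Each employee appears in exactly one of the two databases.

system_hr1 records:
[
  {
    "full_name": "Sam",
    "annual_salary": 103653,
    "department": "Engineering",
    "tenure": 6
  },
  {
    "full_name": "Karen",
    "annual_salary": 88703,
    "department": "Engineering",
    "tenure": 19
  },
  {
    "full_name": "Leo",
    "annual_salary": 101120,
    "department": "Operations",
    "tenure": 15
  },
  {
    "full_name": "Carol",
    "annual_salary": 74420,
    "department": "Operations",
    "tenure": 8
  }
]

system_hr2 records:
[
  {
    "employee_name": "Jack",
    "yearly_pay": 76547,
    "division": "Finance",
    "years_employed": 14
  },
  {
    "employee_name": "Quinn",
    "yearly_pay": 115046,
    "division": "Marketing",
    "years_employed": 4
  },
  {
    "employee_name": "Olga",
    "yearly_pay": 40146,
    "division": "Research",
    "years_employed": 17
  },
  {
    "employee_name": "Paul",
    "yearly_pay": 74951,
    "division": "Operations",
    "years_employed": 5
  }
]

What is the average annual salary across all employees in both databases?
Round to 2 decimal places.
84323.25

Schema mapping: "annual_salary" (system_hr1) = "yearly_pay" (system_hr2) = annual salary

All salaries: [103653, 88703, 101120, 74420, 76547, 115046, 40146, 74951]
Sum: 674586
Count: 8
Average: 674586 / 8 = 84323.25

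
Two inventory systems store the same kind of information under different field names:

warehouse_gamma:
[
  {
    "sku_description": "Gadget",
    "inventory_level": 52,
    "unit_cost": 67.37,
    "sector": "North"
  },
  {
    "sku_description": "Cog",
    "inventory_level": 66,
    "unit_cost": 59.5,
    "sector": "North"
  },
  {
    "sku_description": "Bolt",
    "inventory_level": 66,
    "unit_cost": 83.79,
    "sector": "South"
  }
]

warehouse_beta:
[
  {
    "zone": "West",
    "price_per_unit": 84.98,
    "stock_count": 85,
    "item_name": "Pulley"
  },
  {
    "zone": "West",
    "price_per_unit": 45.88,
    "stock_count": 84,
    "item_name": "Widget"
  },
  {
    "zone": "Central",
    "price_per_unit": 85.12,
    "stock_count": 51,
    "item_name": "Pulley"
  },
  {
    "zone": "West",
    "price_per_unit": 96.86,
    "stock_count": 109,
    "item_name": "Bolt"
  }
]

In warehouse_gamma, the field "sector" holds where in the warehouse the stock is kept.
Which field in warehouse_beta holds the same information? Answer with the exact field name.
zone

In warehouse_gamma, "sector" holds where in the warehouse the stock is kept.
The fields in warehouse_beta are: "zone", "price_per_unit", "stock_count", "item_name".
"zone" is the match: the name refers to the same concept and its values are area labels (e.g. 'Central', 'West').
The other fields ("price_per_unit", "stock_count", "item_name") hold different kinds of data.

So "sector" in warehouse_gamma corresponds to "zone" in warehouse_beta.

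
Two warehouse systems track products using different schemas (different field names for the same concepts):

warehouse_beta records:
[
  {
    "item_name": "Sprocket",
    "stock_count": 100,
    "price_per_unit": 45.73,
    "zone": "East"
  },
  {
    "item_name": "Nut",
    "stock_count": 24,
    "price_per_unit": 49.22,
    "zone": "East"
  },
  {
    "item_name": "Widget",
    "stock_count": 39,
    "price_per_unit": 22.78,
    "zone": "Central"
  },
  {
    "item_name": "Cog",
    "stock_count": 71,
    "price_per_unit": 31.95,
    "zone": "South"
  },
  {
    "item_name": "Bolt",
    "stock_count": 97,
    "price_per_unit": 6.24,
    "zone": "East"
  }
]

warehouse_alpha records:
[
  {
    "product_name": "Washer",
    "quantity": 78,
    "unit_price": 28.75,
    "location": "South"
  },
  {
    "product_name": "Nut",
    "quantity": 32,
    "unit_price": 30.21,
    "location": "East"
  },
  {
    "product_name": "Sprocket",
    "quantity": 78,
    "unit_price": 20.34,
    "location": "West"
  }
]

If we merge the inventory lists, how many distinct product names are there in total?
6

Schema mapping: "item_name" (warehouse_beta) = "product_name" (warehouse_alpha) = product name

Products in warehouse_beta: ['Bolt', 'Cog', 'Nut', 'Sprocket', 'Widget']
Products in warehouse_alpha: ['Nut', 'Sprocket', 'Washer']

Union (unique products): ['Bolt', 'Cog', 'Nut', 'Sprocket', 'Washer', 'Widget']
Count: 6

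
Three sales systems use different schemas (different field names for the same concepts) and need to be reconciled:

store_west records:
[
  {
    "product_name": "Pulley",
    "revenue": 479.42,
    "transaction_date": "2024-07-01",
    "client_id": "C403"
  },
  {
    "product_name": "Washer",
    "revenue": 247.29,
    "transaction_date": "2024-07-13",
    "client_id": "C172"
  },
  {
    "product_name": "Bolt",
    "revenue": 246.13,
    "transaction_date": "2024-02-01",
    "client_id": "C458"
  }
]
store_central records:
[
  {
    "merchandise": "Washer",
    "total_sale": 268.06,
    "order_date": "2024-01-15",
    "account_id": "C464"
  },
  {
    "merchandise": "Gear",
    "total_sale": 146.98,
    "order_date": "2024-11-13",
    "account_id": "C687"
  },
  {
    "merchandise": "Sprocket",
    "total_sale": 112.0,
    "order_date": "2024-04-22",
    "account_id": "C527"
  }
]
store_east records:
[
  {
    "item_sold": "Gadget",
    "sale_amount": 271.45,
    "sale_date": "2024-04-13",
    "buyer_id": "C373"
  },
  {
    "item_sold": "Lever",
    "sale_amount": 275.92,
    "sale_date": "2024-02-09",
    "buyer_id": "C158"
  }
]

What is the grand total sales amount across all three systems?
2047.25

Schema reconciliation - all amount fields map to sale amount:

store_west (revenue): 972.84
store_central (total_sale): 527.04
store_east (sale_amount): 547.37

Grand total: 2047.25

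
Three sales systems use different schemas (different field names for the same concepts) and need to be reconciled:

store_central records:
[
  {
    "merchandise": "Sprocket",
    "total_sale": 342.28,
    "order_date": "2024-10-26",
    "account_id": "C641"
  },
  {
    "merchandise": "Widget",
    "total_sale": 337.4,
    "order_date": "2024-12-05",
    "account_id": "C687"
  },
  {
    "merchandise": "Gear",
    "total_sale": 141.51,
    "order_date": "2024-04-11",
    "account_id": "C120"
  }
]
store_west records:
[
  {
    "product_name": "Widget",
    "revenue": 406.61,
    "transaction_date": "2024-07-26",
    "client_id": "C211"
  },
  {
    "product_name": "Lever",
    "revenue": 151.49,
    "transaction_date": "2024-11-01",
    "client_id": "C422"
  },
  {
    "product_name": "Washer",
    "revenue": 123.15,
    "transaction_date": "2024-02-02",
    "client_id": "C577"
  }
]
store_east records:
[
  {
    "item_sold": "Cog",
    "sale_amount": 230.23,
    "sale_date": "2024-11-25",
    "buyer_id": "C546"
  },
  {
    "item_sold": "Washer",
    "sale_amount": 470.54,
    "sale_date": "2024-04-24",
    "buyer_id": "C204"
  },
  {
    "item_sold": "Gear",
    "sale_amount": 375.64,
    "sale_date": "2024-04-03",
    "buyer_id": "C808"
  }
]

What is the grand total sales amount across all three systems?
2578.85

Schema reconciliation - all amount fields map to sale amount:

store_central (total_sale): 821.19
store_west (revenue): 681.25
store_east (sale_amount): 1076.41

Grand total: 2578.85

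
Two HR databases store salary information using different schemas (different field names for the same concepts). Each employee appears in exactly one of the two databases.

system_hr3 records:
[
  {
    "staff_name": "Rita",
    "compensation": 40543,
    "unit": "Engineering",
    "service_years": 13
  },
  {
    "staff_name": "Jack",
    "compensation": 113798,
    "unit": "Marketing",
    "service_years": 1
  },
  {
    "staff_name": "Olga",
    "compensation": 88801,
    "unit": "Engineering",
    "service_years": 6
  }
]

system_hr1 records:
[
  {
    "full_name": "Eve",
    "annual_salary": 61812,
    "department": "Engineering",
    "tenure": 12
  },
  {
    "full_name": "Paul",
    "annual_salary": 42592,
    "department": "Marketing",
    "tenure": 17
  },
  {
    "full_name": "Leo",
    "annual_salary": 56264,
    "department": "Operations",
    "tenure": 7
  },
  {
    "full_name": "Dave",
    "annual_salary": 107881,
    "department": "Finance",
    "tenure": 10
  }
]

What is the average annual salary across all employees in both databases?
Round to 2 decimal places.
73098.71

Schema mapping: "compensation" (system_hr3) = "annual_salary" (system_hr1) = annual salary

All salaries: [40543, 113798, 88801, 61812, 42592, 56264, 107881]
Sum: 511691
Count: 7
Average: 511691 / 7 = 73098.71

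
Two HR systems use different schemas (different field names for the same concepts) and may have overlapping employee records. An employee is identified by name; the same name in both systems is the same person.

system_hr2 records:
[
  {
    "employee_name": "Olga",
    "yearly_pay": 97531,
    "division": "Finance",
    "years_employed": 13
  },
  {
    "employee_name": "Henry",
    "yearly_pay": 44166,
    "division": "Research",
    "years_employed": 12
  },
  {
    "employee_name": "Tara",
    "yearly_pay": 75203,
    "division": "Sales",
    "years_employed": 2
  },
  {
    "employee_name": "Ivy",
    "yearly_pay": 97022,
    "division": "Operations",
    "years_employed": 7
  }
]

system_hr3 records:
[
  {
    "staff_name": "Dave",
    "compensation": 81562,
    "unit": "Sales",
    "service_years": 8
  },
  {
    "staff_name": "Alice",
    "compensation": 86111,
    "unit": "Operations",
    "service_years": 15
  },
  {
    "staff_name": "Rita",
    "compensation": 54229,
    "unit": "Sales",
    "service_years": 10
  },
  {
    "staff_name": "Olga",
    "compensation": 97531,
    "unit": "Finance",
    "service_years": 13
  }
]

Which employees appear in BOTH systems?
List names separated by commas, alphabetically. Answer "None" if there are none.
Olga

Schema mapping: "employee_name" (system_hr2) = "staff_name" (system_hr3) = employee name

Names in system_hr2: ['Henry', 'Ivy', 'Olga', 'Tara']
Names in system_hr3: ['Alice', 'Dave', 'Olga', 'Rita']

Intersection: ['Olga']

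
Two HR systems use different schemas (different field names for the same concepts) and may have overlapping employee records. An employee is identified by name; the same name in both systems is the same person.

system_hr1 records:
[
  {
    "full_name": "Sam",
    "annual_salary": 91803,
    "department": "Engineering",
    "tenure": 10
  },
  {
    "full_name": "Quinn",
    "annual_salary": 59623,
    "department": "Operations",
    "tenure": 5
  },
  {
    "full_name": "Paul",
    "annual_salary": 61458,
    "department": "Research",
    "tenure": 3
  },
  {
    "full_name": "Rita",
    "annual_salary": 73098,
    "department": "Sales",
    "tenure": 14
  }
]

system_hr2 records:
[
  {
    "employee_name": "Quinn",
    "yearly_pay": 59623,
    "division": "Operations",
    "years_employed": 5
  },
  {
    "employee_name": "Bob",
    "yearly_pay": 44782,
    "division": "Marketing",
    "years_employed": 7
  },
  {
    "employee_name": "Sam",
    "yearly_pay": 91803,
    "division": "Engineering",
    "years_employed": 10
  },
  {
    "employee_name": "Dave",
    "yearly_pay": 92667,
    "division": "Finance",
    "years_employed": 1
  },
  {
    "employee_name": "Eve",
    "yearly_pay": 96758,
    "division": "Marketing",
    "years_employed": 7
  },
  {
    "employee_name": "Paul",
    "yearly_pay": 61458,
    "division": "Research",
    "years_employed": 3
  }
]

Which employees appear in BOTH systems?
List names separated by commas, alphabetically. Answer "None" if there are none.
Paul, Quinn, Sam

Schema mapping: "full_name" (system_hr1) = "employee_name" (system_hr2) = employee name

Names in system_hr1: ['Paul', 'Quinn', 'Rita', 'Sam']
Names in system_hr2: ['Bob', 'Dave', 'Eve', 'Paul', 'Quinn', 'Sam']

Intersection: ['Paul', 'Quinn', 'Sam']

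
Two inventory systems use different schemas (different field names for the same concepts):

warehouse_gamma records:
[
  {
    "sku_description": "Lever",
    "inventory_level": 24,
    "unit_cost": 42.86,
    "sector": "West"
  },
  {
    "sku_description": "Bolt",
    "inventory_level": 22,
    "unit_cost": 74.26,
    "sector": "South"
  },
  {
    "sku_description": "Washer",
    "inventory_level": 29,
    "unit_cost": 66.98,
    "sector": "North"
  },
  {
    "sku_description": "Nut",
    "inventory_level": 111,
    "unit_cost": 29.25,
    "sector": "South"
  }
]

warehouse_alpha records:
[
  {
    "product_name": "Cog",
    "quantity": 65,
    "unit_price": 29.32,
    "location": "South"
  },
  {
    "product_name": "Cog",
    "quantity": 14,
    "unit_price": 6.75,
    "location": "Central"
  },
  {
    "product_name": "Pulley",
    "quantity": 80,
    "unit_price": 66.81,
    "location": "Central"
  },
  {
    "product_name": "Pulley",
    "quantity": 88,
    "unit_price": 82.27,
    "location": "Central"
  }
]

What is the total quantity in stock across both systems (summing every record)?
433

To reconcile these schemas, identify the field holding the quantity in stock in each system:
1. In warehouse_gamma it is "inventory_level"
2. In warehouse_alpha it is "quantity"

From warehouse_gamma: 24 + 22 + 29 + 111 = 186
From warehouse_alpha: 65 + 14 + 80 + 88 = 247

Total: 186 + 247 = 433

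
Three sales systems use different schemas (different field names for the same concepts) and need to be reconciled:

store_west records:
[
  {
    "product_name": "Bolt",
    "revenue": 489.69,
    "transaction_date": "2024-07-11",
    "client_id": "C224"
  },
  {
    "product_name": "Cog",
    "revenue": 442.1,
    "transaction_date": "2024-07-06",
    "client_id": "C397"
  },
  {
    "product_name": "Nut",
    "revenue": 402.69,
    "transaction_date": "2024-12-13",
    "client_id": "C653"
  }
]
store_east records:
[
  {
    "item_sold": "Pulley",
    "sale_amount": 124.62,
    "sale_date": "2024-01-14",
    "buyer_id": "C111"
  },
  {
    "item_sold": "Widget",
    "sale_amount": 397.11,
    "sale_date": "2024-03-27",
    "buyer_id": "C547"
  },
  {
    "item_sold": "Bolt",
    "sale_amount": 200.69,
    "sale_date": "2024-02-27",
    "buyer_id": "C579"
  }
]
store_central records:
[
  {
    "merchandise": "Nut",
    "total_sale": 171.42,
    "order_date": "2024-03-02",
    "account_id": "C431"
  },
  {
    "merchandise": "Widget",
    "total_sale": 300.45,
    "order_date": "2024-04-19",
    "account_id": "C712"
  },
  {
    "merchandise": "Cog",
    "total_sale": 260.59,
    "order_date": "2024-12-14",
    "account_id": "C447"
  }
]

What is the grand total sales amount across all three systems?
2789.36

Schema reconciliation - all amount fields map to sale amount:

store_west (revenue): 1334.48
store_east (sale_amount): 722.42
store_central (total_sale): 732.46

Grand total: 2789.36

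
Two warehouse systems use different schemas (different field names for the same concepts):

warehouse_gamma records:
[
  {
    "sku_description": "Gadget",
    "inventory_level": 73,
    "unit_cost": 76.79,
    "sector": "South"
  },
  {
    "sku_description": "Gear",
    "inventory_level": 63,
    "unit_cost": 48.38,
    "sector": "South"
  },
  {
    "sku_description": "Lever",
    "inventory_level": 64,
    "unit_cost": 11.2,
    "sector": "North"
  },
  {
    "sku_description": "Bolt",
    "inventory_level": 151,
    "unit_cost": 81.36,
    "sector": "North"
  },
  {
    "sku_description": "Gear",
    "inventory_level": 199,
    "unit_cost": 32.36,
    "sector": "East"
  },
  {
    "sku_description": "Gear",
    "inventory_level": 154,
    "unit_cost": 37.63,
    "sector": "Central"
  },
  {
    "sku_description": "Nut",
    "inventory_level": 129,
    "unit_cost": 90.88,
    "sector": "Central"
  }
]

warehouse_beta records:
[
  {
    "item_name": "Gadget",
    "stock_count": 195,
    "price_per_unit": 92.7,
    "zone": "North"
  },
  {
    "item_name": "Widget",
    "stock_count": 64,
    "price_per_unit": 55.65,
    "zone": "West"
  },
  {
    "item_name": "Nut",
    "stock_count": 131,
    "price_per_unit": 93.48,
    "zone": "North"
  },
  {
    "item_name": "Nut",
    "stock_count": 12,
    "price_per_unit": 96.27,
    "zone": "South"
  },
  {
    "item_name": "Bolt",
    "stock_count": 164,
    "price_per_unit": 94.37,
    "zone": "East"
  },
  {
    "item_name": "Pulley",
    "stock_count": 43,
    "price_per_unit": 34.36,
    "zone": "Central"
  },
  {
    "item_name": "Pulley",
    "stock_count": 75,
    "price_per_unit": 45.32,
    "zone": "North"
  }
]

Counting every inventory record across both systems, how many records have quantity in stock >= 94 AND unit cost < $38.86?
2

Schema mappings:
- "inventory_level" (warehouse_gamma) = "stock_count" (warehouse_beta) = quantity
- "unit_cost" (warehouse_gamma) = "price_per_unit" (warehouse_beta) = unit cost

Records meeting both conditions in warehouse_gamma: 2
Records meeting both conditions in warehouse_beta: 0

Total: 2 + 0 = 2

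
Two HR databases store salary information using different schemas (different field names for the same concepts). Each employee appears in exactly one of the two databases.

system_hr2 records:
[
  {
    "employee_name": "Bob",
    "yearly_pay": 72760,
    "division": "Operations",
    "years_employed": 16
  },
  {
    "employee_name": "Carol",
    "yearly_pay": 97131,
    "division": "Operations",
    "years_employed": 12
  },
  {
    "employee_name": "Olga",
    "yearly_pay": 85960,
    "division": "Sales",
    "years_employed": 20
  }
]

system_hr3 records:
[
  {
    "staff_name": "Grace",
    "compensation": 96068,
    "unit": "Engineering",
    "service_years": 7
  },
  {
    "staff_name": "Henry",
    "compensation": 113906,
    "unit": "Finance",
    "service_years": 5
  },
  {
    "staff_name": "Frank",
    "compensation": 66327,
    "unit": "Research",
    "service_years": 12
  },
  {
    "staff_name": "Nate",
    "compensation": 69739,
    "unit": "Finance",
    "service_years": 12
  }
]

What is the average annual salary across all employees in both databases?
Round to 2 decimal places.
85984.43

Schema mapping: "yearly_pay" (system_hr2) = "compensation" (system_hr3) = annual salary

All salaries: [72760, 97131, 85960, 96068, 113906, 66327, 69739]
Sum: 601891
Count: 7
Average: 601891 / 7 = 85984.43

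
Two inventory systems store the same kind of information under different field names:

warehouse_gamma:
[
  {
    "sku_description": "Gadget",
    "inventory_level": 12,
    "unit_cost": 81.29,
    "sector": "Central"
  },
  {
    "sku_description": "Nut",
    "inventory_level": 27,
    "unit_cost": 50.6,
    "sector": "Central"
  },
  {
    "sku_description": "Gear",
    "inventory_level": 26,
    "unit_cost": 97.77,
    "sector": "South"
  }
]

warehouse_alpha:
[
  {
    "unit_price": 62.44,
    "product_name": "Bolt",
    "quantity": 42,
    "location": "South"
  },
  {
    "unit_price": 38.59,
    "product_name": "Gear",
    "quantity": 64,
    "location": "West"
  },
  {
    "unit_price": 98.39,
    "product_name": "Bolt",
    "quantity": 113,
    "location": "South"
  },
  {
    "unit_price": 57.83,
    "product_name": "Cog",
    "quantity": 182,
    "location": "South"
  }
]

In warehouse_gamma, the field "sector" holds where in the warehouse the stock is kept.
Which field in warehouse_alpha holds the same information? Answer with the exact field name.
location

In warehouse_gamma, "sector" holds where in the warehouse the stock is kept.
The fields in warehouse_alpha are: "unit_price", "product_name", "quantity", "location".
"location" is the match: the name refers to the same concept and its values are area labels (e.g. 'South', 'West').
The other fields ("unit_price", "product_name", "quantity") hold different kinds of data.

So "sector" in warehouse_gamma corresponds to "location" in warehouse_alpha.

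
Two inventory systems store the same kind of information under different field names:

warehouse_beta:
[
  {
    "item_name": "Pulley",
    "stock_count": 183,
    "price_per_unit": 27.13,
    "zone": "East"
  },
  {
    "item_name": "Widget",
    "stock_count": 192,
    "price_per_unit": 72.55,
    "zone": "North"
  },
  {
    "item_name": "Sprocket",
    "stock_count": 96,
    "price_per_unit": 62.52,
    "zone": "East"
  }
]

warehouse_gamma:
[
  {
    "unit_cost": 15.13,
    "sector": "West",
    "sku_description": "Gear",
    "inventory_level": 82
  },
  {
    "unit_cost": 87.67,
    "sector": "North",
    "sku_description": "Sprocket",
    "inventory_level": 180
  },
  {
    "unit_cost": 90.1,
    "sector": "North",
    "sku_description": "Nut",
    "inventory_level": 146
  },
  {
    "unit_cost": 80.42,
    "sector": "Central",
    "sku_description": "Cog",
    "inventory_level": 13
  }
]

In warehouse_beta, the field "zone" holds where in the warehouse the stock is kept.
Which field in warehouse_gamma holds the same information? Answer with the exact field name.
sector

In warehouse_beta, "zone" holds where in the warehouse the stock is kept.
The fields in warehouse_gamma are: "unit_cost", "sector", "sku_description", "inventory_level".
"sector" is the match: the name refers to the same concept and its values are area labels (e.g. 'Central', 'North').
The other fields ("unit_cost", "sku_description", "inventory_level") hold different kinds of data.

So "zone" in warehouse_beta corresponds to "sector" in warehouse_gamma.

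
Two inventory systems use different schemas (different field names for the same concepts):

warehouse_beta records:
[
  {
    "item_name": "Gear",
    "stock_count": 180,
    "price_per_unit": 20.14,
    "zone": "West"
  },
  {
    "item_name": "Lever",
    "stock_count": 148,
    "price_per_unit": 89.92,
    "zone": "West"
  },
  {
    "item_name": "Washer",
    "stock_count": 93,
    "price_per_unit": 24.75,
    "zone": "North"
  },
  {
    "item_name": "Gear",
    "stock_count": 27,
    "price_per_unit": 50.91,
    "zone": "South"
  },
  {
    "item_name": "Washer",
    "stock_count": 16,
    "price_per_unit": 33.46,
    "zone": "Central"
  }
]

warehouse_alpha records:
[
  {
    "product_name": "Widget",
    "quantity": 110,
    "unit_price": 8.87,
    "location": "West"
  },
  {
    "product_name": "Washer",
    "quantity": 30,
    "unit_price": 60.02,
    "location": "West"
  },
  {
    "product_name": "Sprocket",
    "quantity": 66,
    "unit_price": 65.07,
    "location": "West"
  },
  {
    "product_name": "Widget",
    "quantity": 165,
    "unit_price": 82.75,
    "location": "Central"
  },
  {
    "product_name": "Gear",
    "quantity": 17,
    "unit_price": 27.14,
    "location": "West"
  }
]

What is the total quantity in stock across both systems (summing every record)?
852

To reconcile these schemas, identify the field holding the quantity in stock in each system:
1. In warehouse_beta it is "stock_count"
2. In warehouse_alpha it is "quantity"

From warehouse_beta: 180 + 148 + 93 + 27 + 16 = 464
From warehouse_alpha: 110 + 30 + 66 + 165 + 17 = 388

Total: 464 + 388 = 852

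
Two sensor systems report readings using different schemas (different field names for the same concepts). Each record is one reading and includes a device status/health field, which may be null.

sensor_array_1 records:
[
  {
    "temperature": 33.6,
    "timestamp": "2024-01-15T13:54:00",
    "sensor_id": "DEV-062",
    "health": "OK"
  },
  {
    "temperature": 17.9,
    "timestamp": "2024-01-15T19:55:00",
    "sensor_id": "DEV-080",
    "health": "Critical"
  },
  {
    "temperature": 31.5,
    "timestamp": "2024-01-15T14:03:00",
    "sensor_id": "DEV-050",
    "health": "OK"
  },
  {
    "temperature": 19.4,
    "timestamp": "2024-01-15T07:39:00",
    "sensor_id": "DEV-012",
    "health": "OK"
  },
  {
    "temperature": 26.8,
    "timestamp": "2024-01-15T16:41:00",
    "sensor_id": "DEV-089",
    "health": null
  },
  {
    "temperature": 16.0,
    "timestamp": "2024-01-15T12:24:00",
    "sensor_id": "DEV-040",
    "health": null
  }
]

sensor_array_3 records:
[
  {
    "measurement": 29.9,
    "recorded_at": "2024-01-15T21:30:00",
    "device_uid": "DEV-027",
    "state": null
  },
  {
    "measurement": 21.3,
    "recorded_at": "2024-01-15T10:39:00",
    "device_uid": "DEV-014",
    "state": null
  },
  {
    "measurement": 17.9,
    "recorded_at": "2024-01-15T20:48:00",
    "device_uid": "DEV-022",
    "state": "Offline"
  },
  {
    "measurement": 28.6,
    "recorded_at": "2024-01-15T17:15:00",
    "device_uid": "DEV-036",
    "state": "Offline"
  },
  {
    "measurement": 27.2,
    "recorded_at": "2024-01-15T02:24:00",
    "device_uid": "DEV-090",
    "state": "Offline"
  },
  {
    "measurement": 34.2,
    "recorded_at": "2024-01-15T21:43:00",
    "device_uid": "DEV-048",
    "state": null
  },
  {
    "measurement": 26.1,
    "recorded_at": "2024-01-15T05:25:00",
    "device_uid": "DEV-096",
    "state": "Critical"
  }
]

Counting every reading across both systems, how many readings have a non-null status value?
8

Schema mapping: "health" (sensor_array_1) = "state" (sensor_array_3) = status

Non-null in sensor_array_1: 4
Non-null in sensor_array_3: 4

Total non-null: 4 + 4 = 8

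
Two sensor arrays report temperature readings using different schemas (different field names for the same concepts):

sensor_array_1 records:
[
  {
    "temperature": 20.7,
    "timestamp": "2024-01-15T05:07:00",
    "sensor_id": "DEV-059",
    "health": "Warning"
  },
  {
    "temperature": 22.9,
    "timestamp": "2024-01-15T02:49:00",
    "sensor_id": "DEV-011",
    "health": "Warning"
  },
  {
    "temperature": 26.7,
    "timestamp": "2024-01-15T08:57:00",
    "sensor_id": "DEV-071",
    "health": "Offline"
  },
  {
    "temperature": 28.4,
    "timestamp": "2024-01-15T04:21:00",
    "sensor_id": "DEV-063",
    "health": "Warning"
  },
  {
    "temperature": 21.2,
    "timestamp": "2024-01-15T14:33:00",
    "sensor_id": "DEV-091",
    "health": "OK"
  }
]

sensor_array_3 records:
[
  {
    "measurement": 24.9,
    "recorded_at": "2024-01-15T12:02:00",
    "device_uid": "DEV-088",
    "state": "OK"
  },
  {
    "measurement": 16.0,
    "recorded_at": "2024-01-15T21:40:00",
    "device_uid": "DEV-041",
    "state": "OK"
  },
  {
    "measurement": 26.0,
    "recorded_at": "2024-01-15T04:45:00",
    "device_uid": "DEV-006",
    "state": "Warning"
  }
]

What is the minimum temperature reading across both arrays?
16.0

Schema mapping: "temperature" (sensor_array_1) = "measurement" (sensor_array_3) = temperature reading

Minimum in sensor_array_1: 20.7
Minimum in sensor_array_3: 16.0

Overall minimum: min(20.7, 16.0) = 16.0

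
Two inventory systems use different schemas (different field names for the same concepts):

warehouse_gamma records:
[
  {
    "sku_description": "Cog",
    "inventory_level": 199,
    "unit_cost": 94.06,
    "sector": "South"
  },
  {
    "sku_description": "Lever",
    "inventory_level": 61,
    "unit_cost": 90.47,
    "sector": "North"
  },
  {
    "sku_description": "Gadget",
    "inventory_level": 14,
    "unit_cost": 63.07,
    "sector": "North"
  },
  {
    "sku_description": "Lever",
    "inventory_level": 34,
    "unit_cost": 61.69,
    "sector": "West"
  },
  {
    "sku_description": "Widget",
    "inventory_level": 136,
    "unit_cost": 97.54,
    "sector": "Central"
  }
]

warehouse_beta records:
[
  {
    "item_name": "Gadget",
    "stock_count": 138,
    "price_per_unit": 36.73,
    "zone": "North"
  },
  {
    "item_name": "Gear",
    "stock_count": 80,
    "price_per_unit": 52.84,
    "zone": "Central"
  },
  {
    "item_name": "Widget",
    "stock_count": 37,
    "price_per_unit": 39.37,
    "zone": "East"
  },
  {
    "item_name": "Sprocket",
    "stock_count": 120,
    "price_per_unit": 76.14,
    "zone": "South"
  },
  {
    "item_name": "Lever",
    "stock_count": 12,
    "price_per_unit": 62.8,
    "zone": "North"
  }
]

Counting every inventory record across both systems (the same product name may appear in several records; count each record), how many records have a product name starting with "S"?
1

Schema mapping: "sku_description" (warehouse_gamma) = "item_name" (warehouse_beta) = product name

Records with product name starting with "S" in warehouse_gamma: 0
Records with product name starting with "S" in warehouse_beta: 1

Total: 0 + 1 = 1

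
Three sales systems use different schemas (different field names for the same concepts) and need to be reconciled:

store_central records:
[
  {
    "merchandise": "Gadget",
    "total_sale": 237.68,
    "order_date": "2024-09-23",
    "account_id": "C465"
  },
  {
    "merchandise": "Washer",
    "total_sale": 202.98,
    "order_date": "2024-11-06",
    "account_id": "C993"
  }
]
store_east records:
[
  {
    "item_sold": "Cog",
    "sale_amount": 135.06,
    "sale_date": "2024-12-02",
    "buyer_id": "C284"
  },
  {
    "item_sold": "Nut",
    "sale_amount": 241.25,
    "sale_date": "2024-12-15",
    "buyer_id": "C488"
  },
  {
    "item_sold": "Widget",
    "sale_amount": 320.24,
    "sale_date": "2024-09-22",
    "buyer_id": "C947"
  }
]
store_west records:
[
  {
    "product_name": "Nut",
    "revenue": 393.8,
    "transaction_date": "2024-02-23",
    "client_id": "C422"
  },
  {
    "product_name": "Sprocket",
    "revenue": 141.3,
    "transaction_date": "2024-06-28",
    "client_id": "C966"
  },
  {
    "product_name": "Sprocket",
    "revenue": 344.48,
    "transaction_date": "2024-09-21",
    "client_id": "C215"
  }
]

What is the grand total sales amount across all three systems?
2016.79

Schema reconciliation - all amount fields map to sale amount:

store_central (total_sale): 440.66
store_east (sale_amount): 696.55
store_west (revenue): 879.58

Grand total: 2016.79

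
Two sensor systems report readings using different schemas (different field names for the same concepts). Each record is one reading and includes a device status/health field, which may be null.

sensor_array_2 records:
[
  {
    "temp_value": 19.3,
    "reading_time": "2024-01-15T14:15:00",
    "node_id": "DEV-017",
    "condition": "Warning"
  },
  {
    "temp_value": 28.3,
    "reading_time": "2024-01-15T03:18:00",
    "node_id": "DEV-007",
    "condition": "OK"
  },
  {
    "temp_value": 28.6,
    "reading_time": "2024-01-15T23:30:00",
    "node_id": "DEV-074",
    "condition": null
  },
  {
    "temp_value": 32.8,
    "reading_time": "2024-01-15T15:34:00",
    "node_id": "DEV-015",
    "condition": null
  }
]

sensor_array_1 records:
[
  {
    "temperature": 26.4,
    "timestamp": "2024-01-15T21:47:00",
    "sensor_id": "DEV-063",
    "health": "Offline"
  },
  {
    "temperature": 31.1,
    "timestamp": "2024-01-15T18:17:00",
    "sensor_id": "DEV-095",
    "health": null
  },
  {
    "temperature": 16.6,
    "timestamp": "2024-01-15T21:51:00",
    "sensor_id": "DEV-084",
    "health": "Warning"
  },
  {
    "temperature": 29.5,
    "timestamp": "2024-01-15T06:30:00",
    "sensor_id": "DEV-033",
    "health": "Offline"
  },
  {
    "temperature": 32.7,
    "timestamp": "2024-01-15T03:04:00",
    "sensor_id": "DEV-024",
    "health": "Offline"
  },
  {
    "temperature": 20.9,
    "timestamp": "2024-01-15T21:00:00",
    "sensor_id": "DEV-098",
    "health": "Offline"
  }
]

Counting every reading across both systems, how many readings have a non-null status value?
7

Schema mapping: "condition" (sensor_array_2) = "health" (sensor_array_1) = status

Non-null in sensor_array_2: 2
Non-null in sensor_array_1: 5

Total non-null: 2 + 5 = 7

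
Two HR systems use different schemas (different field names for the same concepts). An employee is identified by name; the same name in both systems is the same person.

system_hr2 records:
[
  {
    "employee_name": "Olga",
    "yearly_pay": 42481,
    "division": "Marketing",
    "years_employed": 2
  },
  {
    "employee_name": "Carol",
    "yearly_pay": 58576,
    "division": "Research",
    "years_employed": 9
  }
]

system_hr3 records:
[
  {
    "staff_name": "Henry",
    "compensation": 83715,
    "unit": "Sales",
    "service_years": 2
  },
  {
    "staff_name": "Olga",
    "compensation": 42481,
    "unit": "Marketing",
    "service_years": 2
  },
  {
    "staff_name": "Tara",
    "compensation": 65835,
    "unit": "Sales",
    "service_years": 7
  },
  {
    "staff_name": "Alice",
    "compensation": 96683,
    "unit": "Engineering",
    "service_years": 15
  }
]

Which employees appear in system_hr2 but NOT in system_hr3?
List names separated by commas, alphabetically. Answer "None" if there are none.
Carol

Schema mapping: "employee_name" (system_hr2) = "staff_name" (system_hr3) = employee name

Names in system_hr2: ['Carol', 'Olga']
Names in system_hr3: ['Alice', 'Henry', 'Olga', 'Tara']

In system_hr2 but not system_hr3: ['Carol']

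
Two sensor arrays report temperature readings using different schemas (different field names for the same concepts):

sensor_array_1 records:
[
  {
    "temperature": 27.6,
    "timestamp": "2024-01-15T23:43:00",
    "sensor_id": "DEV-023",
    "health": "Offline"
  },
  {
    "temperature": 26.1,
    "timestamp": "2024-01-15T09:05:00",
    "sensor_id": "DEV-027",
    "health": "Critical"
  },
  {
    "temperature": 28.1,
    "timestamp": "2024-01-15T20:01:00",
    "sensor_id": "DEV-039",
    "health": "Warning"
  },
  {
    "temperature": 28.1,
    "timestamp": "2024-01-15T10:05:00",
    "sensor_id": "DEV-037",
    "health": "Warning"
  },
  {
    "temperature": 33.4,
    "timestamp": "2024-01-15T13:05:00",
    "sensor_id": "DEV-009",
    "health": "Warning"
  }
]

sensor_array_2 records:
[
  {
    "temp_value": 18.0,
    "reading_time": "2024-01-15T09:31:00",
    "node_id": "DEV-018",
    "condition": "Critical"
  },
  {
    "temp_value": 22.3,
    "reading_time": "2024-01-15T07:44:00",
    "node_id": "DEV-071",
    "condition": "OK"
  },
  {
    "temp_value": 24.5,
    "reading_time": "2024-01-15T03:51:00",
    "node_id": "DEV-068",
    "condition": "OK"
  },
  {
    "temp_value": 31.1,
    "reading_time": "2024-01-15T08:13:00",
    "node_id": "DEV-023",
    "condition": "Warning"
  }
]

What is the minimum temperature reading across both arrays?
18.0

Schema mapping: "temperature" (sensor_array_1) = "temp_value" (sensor_array_2) = temperature reading

Minimum in sensor_array_1: 26.1
Minimum in sensor_array_2: 18.0

Overall minimum: min(26.1, 18.0) = 18.0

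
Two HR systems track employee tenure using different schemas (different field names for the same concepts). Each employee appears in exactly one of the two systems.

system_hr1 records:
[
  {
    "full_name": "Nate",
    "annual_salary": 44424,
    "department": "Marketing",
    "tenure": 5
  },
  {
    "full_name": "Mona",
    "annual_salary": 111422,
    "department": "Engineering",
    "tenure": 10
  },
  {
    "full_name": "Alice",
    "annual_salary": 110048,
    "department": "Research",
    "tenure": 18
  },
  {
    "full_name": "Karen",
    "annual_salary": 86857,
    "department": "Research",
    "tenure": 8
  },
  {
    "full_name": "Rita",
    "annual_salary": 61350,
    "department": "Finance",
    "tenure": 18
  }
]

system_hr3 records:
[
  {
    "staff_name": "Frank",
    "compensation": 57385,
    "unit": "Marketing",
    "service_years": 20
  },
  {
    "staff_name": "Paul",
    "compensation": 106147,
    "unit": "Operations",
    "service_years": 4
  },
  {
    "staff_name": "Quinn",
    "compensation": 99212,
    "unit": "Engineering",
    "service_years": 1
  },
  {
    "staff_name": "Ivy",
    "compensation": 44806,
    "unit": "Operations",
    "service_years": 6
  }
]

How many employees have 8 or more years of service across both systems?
5

Reconcile schemas: "tenure" (system_hr1) = "service_years" (system_hr3) = years of service

From system_hr1: 4 employees with >= 8 years
From system_hr3: 1 employees with >= 8 years

Total: 4 + 1 = 5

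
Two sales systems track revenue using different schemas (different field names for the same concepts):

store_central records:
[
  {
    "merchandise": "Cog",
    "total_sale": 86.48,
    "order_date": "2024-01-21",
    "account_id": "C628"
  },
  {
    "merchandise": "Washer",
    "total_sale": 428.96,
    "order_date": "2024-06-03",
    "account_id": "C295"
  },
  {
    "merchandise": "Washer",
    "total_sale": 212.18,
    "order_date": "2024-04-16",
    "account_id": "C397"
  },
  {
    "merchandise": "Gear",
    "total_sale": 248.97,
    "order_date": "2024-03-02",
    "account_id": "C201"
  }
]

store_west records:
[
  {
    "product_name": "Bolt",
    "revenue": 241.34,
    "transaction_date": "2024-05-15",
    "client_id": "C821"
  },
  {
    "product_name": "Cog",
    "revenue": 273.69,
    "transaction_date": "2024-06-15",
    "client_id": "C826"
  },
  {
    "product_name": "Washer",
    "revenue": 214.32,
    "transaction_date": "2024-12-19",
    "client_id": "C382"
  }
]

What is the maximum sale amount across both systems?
428.96

Reconcile: "total_sale" (store_central) = "revenue" (store_west) = sale amount

Maximum in store_central: 428.96
Maximum in store_west: 273.69

Overall maximum: max(428.96, 273.69) = 428.96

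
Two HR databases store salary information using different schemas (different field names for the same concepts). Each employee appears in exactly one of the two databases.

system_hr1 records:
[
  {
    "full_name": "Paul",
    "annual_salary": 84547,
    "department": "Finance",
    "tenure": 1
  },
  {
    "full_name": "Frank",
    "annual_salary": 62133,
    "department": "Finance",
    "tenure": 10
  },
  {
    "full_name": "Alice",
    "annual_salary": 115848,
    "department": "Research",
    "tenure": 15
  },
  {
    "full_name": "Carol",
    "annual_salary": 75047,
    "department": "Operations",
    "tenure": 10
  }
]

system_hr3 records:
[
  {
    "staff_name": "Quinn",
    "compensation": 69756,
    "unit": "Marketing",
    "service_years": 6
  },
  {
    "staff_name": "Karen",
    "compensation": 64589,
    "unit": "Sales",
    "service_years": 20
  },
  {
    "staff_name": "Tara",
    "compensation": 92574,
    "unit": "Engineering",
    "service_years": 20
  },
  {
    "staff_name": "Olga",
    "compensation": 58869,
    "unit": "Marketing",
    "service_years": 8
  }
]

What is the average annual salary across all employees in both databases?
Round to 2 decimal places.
77920.38

Schema mapping: "annual_salary" (system_hr1) = "compensation" (system_hr3) = annual salary

All salaries: [84547, 62133, 115848, 75047, 69756, 64589, 92574, 58869]
Sum: 623363
Count: 8
Average: 623363 / 8 = 77920.38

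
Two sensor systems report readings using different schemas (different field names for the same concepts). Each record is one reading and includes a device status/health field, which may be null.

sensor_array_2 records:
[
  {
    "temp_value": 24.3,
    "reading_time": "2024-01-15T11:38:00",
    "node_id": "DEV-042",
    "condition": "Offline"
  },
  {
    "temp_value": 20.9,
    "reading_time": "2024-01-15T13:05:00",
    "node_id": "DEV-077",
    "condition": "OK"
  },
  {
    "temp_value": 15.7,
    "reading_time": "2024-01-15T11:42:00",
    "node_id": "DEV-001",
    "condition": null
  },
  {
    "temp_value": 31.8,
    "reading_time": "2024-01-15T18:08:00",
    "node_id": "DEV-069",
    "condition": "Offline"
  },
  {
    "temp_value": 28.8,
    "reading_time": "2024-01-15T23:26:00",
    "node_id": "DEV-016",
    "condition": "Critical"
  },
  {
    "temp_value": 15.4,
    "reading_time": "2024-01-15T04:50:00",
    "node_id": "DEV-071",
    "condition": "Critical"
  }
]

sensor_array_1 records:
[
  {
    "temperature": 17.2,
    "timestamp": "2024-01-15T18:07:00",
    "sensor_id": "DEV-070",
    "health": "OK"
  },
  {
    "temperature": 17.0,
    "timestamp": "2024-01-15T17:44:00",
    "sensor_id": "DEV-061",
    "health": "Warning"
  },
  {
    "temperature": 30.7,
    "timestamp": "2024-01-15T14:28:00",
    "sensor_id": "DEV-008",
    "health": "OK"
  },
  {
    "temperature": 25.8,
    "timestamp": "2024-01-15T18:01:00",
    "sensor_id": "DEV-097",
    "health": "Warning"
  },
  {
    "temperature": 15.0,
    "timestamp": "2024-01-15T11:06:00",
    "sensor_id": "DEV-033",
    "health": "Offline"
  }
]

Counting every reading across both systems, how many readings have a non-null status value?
10

Schema mapping: "condition" (sensor_array_2) = "health" (sensor_array_1) = status

Non-null in sensor_array_2: 5
Non-null in sensor_array_1: 5

Total non-null: 5 + 5 = 10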